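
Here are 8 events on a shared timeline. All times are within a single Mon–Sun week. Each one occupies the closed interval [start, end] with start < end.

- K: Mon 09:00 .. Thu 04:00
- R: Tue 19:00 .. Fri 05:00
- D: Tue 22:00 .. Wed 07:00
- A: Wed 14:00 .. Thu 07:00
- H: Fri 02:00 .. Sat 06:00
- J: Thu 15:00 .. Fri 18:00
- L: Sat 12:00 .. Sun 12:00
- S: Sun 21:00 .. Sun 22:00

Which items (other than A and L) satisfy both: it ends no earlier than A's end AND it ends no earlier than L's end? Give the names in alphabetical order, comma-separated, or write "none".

Conditions: its end is no earlier than A's end (X.end >= Thu 07:00) AND its end is no earlier than L's end (X.end >= Sun 12:00).
D: end Wed 07:00 >= Thu 07:00? ✗; end Wed 07:00 >= Sun 12:00? ✗ → no.
H: end Sat 06:00 >= Thu 07:00? ✓; end Sat 06:00 >= Sun 12:00? ✗ → no.
J: end Fri 18:00 >= Thu 07:00? ✓; end Fri 18:00 >= Sun 12:00? ✗ → no.
K: end Thu 04:00 >= Thu 07:00? ✗; end Thu 04:00 >= Sun 12:00? ✗ → no.
R: end Fri 05:00 >= Thu 07:00? ✓; end Fri 05:00 >= Sun 12:00? ✗ → no.
S: end Sun 22:00 >= Thu 07:00? ✓; end Sun 22:00 >= Sun 12:00? ✓ → yes.
Result: S.

S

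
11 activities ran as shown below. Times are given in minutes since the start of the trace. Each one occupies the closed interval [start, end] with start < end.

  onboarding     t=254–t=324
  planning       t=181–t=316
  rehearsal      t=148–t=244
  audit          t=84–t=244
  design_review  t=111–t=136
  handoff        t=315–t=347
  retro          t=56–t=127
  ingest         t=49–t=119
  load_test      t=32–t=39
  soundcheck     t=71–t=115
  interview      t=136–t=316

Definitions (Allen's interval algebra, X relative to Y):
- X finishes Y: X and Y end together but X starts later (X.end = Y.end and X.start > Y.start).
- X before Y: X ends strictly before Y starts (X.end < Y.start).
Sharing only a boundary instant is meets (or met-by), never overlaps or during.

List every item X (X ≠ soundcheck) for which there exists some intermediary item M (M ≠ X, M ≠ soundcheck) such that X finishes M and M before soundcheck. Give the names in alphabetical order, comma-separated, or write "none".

Target soundcheck = [t=71, t=115].
Intermediaries M with M before soundcheck: load_test.
Via load_test — items with X finishes load_test: none.
Union: none.

none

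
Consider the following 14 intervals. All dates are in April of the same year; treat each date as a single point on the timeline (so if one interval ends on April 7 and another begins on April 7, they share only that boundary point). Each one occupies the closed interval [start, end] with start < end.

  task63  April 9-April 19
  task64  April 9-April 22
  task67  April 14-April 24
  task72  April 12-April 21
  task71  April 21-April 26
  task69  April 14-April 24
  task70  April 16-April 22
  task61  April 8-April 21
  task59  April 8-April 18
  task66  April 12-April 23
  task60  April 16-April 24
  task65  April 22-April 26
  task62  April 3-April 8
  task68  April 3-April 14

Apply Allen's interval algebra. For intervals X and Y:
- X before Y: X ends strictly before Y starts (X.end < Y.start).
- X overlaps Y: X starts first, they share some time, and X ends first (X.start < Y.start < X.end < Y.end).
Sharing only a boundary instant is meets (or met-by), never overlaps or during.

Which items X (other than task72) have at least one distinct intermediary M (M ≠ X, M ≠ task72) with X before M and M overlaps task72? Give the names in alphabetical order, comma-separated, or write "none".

task62

Target task72 = [April 12, April 21].
Intermediaries M with M overlaps task72: task59, task63, task68.
Via task59 — items with X before task59: none.
Via task63 — items with X before task63: task62.
Via task68 — items with X before task68: none.
Union: task62.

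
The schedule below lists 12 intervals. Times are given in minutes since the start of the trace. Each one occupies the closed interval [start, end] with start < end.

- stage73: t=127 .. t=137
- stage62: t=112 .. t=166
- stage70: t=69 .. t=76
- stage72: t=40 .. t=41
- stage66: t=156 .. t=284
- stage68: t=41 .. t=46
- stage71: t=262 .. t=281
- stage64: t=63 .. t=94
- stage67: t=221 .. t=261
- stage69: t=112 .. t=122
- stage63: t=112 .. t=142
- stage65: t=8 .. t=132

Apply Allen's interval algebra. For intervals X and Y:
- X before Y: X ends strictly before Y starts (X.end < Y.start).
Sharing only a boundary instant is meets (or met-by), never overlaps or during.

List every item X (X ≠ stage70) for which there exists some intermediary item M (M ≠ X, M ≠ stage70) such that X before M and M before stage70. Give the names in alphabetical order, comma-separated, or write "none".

none

Target stage70 = [t=69, t=76].
Intermediaries M with M before stage70: stage68, stage72.
Via stage68 — items with X before stage68: none.
Via stage72 — items with X before stage72: none.
Union: none.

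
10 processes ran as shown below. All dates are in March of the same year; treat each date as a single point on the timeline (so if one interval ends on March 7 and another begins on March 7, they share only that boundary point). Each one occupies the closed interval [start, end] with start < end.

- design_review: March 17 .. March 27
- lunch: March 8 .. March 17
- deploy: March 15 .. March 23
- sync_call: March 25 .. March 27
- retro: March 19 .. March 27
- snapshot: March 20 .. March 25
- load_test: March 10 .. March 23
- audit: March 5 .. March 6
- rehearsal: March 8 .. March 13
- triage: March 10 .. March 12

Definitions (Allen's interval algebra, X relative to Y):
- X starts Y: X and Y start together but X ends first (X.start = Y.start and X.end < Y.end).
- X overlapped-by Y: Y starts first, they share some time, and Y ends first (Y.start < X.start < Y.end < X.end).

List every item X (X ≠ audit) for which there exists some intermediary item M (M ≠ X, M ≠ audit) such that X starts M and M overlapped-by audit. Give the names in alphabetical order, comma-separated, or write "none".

none

Target audit = [March 5, March 6].
Intermediaries M with M overlapped-by audit: none.
Union: none.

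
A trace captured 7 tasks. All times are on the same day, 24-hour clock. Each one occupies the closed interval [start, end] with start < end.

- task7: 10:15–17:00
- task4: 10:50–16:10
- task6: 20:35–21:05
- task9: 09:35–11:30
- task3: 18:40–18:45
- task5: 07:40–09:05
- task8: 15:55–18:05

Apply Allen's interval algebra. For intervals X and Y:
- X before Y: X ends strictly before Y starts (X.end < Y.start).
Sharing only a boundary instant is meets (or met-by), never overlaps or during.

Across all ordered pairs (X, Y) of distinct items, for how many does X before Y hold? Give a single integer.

16

Checking all 42 ordered pairs for relation 'before'; matching pairs in alphabetical order:
(task3, task6): task3 before task6 ✓
(task4, task3): task4 before task3 ✓
(task4, task6): task4 before task6 ✓
(task5, task3): task5 before task3 ✓
(task5, task4): task5 before task4 ✓
(task5, task6): task5 before task6 ✓
(task5, task7): task5 before task7 ✓
(task5, task8): task5 before task8 ✓
(task5, task9): task5 before task9 ✓
(task7, task3): task7 before task3 ✓
(task7, task6): task7 before task6 ✓
(task8, task3): task8 before task3 ✓
(task8, task6): task8 before task6 ✓
(task9, task3): task9 before task3 ✓
(task9, task6): task9 before task6 ✓
(task9, task8): task9 before task8 ✓
Count: 16.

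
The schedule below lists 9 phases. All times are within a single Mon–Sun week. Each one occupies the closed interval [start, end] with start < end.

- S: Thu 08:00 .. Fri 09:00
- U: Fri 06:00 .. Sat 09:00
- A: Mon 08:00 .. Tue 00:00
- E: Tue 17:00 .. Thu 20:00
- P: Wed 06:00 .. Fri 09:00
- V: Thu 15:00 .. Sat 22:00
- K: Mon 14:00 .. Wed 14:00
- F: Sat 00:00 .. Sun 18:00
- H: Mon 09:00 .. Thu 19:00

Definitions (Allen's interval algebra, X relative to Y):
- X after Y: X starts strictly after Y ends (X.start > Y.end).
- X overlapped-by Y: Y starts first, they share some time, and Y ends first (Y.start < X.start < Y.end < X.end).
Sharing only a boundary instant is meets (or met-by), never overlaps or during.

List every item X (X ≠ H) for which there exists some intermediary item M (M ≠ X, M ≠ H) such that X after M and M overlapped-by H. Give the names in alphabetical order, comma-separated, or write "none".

F, U

Target H = [Mon 09:00, Thu 19:00].
Intermediaries M with M overlapped-by H: E, P, S, V.
Via E — items with X after E: F, U.
Via P — items with X after P: F.
Via S — items with X after S: F.
Via V — items with X after V: none.
Union: F, U.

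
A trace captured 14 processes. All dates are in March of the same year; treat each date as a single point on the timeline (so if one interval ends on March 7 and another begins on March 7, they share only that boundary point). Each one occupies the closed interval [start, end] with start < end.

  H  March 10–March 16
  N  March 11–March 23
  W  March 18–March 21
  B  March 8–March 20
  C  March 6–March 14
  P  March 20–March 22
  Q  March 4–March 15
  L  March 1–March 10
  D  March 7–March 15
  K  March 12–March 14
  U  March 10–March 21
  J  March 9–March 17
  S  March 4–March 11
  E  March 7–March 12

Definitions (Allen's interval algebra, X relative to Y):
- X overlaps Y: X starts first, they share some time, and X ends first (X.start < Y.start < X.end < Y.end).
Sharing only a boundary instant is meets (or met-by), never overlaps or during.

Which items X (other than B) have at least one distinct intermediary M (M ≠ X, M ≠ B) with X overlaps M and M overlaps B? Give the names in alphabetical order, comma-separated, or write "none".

Target B = [March 8, March 20].
Intermediaries M with M overlaps B: C, D, E, L, Q, S.
Via C — items with X overlaps C: L, S.
Via D — items with X overlaps D: C, L, S.
Via E — items with X overlaps E: L, S.
Via L — items with X overlaps L: none.
Via Q — items with X overlaps Q: L.
Via S — items with X overlaps S: L.
Union: C, L, S.

C, L, S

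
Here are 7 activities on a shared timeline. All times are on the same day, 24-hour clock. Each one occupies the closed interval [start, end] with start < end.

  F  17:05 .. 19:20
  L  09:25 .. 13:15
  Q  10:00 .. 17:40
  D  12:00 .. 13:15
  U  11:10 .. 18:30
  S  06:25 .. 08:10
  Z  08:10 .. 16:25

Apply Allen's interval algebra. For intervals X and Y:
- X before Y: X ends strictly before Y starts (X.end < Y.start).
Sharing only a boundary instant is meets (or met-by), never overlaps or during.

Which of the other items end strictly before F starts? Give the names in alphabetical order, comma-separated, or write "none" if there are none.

Target F = [17:05, 19:20].
D [12:00, 13:15] → before → yes.
L [09:25, 13:15] → before → yes.
Q [10:00, 17:40] → overlaps → no.
S [06:25, 08:10] → before → yes.
U [11:10, 18:30] → overlaps → no.
Z [08:10, 16:25] → before → yes.
Result: D, L, S, Z.

D, L, S, Z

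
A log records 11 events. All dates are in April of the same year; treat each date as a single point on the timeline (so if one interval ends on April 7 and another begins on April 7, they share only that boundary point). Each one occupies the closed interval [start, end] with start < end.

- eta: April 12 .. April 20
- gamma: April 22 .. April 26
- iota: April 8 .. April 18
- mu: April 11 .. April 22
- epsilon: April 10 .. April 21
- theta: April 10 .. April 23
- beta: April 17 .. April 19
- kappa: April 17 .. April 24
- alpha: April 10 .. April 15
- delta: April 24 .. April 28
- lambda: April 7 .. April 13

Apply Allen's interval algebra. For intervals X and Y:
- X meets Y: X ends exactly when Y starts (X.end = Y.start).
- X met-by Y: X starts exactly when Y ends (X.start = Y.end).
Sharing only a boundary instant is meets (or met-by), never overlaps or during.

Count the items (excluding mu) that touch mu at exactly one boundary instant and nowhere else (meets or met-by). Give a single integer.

Target mu = [April 11, April 22].
alpha [April 10, April 15] → overlaps → no.
beta [April 17, April 19] → during → no.
delta [April 24, April 28] → after → no.
epsilon [April 10, April 21] → overlaps → no.
eta [April 12, April 20] → during → no.
gamma [April 22, April 26] → met-by → counts.
iota [April 8, April 18] → overlaps → no.
kappa [April 17, April 24] → overlapped-by → no.
lambda [April 7, April 13] → overlaps → no.
theta [April 10, April 23] → contains → no.
Total: 1.

1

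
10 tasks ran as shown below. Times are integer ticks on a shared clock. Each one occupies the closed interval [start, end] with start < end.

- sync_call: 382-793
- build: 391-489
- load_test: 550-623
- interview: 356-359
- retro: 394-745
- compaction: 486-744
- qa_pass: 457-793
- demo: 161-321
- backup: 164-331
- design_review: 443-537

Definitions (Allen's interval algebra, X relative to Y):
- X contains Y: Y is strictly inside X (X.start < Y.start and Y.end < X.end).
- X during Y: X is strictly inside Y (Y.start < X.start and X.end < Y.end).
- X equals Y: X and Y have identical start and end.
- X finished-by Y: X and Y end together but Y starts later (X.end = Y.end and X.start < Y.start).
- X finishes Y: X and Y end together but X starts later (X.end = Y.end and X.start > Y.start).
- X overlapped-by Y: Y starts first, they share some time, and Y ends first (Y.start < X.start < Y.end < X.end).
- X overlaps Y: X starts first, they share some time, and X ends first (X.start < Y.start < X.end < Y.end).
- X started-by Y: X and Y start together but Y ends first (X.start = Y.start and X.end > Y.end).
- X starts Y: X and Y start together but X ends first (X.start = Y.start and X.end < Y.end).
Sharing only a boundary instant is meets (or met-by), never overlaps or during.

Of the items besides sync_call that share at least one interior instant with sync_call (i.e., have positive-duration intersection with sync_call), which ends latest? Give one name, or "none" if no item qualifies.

Target sync_call = [382, 793].
backup [164, 331] → before → excluded.
build [391, 489] → during → candidate.
compaction [486, 744] → during → candidate.
demo [161, 321] → before → excluded.
design_review [443, 537] → during → candidate.
interview [356, 359] → before → excluded.
load_test [550, 623] → during → candidate.
qa_pass [457, 793] → finishes → candidate.
retro [394, 745] → during → candidate.
Among candidates, latest end is 793 → qa_pass.

qa_pass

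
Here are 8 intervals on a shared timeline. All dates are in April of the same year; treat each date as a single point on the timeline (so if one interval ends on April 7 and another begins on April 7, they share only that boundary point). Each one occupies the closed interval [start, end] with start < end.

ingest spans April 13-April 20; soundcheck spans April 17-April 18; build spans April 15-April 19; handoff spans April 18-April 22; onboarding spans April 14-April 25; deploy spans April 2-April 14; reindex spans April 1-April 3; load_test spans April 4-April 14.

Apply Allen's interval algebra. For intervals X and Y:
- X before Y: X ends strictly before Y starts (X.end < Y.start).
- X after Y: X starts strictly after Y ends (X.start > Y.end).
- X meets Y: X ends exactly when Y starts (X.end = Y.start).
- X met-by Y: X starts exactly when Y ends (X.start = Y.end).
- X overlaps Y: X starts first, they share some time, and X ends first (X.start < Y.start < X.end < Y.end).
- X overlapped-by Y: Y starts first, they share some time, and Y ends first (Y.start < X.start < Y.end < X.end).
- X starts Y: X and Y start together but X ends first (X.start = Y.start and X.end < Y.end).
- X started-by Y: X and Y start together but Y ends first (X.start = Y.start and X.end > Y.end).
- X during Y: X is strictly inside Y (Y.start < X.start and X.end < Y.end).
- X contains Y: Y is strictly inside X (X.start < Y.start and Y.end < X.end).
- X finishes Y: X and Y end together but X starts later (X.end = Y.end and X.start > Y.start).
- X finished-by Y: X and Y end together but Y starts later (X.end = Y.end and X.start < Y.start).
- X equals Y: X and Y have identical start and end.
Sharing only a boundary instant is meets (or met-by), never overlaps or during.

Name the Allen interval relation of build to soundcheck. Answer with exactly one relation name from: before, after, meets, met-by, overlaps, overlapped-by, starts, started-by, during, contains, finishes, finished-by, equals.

build = [April 15, April 19]; soundcheck = [April 17, April 18].
Compare endpoints: build.start < soundcheck.start, build.start < soundcheck.end, build.end > soundcheck.start, build.end > soundcheck.end.
That pattern is 'contains'.

contains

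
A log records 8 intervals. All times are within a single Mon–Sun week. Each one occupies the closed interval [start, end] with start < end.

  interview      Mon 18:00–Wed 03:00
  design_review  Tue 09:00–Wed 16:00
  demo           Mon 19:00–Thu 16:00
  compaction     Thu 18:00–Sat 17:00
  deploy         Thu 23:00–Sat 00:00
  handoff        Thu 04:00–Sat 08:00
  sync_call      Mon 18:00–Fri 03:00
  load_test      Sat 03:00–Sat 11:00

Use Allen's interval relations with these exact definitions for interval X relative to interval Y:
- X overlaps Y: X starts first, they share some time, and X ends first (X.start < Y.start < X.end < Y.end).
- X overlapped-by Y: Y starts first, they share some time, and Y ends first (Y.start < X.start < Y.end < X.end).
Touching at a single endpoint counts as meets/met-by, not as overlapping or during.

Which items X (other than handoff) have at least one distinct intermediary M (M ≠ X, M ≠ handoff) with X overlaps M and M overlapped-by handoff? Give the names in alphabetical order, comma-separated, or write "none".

sync_call

Target handoff = [Thu 04:00, Sat 08:00].
Intermediaries M with M overlapped-by handoff: compaction, load_test.
Via compaction — items with X overlaps compaction: sync_call.
Via load_test — items with X overlaps load_test: none.
Union: sync_call.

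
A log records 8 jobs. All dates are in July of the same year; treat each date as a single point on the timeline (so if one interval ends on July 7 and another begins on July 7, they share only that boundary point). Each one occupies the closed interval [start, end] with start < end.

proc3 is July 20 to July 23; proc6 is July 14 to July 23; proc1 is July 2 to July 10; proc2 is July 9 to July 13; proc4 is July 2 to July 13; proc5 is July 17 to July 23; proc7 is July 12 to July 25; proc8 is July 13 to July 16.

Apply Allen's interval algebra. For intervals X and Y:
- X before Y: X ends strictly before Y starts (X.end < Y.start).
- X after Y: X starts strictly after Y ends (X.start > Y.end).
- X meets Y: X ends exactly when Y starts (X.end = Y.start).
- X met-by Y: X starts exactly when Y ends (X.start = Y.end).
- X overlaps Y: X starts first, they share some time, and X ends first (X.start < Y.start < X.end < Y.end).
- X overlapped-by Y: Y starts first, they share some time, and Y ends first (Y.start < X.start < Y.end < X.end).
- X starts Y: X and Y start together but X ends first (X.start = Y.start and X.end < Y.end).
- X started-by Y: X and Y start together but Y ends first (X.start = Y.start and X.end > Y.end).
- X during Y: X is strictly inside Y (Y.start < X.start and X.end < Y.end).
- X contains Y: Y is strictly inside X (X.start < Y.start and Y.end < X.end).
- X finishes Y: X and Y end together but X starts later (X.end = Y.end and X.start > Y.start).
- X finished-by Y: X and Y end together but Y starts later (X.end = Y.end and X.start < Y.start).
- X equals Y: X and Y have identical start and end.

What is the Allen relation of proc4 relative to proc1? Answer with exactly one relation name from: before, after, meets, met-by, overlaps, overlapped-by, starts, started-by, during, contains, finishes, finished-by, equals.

proc4 = [July 2, July 13]; proc1 = [July 2, July 10].
Compare endpoints: proc4.start = proc1.start, proc4.start < proc1.end, proc4.end > proc1.start, proc4.end > proc1.end.
That pattern is 'started-by'.

started-by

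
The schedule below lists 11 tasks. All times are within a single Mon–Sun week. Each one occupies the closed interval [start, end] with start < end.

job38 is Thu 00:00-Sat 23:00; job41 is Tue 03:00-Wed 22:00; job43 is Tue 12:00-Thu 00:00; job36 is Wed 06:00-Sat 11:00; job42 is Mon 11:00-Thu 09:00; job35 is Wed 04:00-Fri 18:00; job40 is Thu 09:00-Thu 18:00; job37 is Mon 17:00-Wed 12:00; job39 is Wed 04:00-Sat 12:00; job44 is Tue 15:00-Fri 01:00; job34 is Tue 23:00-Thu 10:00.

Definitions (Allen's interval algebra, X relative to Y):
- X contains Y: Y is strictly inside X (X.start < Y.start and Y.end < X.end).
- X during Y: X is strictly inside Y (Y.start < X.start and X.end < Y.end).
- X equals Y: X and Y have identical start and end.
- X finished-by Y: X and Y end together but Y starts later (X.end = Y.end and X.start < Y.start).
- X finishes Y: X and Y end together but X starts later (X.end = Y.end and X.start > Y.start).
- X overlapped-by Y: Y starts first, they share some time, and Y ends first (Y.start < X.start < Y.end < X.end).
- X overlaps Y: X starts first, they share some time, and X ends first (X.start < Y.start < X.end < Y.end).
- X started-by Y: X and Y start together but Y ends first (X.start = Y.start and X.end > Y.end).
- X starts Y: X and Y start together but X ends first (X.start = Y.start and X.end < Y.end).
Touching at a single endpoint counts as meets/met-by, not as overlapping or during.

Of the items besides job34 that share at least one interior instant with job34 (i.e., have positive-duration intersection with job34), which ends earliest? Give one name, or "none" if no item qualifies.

Target job34 = [Tue 23:00, Thu 10:00].
job35 [Wed 04:00, Fri 18:00] → overlapped-by → candidate.
job36 [Wed 06:00, Sat 11:00] → overlapped-by → candidate.
job37 [Mon 17:00, Wed 12:00] → overlaps → candidate.
job38 [Thu 00:00, Sat 23:00] → overlapped-by → candidate.
job39 [Wed 04:00, Sat 12:00] → overlapped-by → candidate.
job40 [Thu 09:00, Thu 18:00] → overlapped-by → candidate.
job41 [Tue 03:00, Wed 22:00] → overlaps → candidate.
job42 [Mon 11:00, Thu 09:00] → overlaps → candidate.
job43 [Tue 12:00, Thu 00:00] → overlaps → candidate.
job44 [Tue 15:00, Fri 01:00] → contains → candidate.
Among candidates, earliest end is Wed 12:00 → job37.

job37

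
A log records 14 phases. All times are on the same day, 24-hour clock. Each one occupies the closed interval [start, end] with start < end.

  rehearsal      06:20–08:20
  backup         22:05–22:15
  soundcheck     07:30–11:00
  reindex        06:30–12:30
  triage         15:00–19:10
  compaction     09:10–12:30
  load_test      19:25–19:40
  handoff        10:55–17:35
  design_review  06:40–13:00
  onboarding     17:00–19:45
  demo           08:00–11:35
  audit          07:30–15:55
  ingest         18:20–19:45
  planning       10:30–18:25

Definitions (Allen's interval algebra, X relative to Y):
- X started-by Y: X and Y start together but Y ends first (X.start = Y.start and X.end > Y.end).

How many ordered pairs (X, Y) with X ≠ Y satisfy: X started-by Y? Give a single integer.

1

Checking all 182 ordered pairs for relation 'started-by'; matching pairs in alphabetical order:
(audit, soundcheck): audit started-by soundcheck ✓
Count: 1.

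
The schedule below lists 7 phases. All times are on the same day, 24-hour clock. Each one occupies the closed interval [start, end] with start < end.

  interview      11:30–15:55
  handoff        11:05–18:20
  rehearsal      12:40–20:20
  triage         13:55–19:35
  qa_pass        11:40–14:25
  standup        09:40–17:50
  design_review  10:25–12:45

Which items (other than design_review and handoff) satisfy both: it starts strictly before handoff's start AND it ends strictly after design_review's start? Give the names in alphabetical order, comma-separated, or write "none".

Conditions: its start is strictly before handoff's start (X.start < 11:05) AND its end is strictly after design_review's start (X.end > 10:25).
interview: start 11:30 < 11:05? ✗; end 15:55 > 10:25? ✓ → no.
qa_pass: start 11:40 < 11:05? ✗; end 14:25 > 10:25? ✓ → no.
rehearsal: start 12:40 < 11:05? ✗; end 20:20 > 10:25? ✓ → no.
standup: start 09:40 < 11:05? ✓; end 17:50 > 10:25? ✓ → yes.
triage: start 13:55 < 11:05? ✗; end 19:35 > 10:25? ✓ → no.
Result: standup.

standup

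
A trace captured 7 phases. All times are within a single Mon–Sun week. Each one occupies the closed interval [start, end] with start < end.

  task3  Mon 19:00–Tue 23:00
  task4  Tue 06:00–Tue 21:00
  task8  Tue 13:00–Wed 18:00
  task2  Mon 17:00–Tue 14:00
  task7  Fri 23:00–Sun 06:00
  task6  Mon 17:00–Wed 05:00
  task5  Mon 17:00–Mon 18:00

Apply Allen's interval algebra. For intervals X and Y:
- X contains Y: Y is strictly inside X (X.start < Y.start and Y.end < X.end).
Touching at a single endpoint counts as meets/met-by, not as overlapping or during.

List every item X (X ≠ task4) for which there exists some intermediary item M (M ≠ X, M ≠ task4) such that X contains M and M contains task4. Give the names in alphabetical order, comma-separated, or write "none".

Target task4 = [Tue 06:00, Tue 21:00].
Intermediaries M with M contains task4: task3, task6.
Via task3 — items with X contains task3: task6.
Via task6 — items with X contains task6: none.
Union: task6.

task6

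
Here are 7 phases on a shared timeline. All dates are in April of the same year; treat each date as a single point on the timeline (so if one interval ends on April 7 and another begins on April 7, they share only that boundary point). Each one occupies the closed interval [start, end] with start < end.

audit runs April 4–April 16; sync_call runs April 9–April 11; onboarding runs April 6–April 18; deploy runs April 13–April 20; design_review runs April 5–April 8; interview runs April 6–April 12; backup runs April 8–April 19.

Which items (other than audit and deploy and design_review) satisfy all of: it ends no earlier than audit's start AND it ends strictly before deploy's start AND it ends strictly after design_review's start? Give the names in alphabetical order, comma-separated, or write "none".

interview, sync_call

Conditions: its end is no earlier than audit's start (X.end >= April 4) AND its end is strictly before deploy's start (X.end < April 13) AND its end is strictly after design_review's start (X.end > April 5).
backup: end April 19 >= April 4? ✓; end April 19 < April 13? ✗; end April 19 > April 5? ✓ → no.
interview: end April 12 >= April 4? ✓; end April 12 < April 13? ✓; end April 12 > April 5? ✓ → yes.
onboarding: end April 18 >= April 4? ✓; end April 18 < April 13? ✗; end April 18 > April 5? ✓ → no.
sync_call: end April 11 >= April 4? ✓; end April 11 < April 13? ✓; end April 11 > April 5? ✓ → yes.
Result: interview, sync_call.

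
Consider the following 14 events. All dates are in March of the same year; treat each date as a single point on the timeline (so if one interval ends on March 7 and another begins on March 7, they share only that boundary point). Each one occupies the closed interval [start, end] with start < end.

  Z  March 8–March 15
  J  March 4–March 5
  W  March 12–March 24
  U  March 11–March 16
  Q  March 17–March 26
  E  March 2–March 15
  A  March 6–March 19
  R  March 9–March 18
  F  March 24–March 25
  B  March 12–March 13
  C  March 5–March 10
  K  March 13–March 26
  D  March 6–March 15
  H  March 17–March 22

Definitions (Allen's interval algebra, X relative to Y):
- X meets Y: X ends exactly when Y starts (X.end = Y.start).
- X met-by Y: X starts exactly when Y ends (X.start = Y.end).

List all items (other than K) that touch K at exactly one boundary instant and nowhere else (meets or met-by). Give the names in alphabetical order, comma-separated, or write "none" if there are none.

B

Target K = [March 13, March 26].
A [March 6, March 19] → overlaps → no.
B [March 12, March 13] → meets → yes.
C [March 5, March 10] → before → no.
D [March 6, March 15] → overlaps → no.
E [March 2, March 15] → overlaps → no.
F [March 24, March 25] → during → no.
H [March 17, March 22] → during → no.
J [March 4, March 5] → before → no.
Q [March 17, March 26] → finishes → no.
R [March 9, March 18] → overlaps → no.
U [March 11, March 16] → overlaps → no.
W [March 12, March 24] → overlaps → no.
Z [March 8, March 15] → overlaps → no.
Result: B.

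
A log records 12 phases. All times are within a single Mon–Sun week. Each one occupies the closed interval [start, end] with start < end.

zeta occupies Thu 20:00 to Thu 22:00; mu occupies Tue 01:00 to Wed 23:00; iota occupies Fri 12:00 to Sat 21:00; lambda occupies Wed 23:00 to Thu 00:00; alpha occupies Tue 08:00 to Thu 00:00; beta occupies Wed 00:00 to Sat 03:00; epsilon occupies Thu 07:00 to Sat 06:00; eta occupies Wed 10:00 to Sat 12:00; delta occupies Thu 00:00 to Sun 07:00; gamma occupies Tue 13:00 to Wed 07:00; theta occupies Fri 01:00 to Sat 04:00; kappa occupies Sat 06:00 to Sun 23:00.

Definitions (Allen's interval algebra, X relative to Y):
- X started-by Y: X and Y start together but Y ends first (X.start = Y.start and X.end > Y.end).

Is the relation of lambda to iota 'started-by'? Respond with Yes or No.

No

lambda = [Wed 23:00, Thu 00:00], iota = [Fri 12:00, Sat 21:00].
Actual relation of lambda to iota: before.
Asked whether 'started-by' holds → No.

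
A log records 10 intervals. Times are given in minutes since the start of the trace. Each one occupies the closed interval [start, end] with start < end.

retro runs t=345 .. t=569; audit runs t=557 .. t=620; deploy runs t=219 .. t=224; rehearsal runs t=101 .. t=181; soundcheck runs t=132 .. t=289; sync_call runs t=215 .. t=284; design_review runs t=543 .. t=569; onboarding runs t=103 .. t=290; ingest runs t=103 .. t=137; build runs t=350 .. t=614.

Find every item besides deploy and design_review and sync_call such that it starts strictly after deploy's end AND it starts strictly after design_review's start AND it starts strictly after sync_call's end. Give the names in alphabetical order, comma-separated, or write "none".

audit

Conditions: its start is strictly after deploy's end (X.start > t=224) AND its start is strictly after design_review's start (X.start > t=543) AND its start is strictly after sync_call's end (X.start > t=284).
audit: start t=557 > t=224? ✓; start t=557 > t=543? ✓; start t=557 > t=284? ✓ → yes.
build: start t=350 > t=224? ✓; start t=350 > t=543? ✗; start t=350 > t=284? ✓ → no.
ingest: start t=103 > t=224? ✗; start t=103 > t=543? ✗; start t=103 > t=284? ✗ → no.
onboarding: start t=103 > t=224? ✗; start t=103 > t=543? ✗; start t=103 > t=284? ✗ → no.
rehearsal: start t=101 > t=224? ✗; start t=101 > t=543? ✗; start t=101 > t=284? ✗ → no.
retro: start t=345 > t=224? ✓; start t=345 > t=543? ✗; start t=345 > t=284? ✓ → no.
soundcheck: start t=132 > t=224? ✗; start t=132 > t=543? ✗; start t=132 > t=284? ✗ → no.
Result: audit.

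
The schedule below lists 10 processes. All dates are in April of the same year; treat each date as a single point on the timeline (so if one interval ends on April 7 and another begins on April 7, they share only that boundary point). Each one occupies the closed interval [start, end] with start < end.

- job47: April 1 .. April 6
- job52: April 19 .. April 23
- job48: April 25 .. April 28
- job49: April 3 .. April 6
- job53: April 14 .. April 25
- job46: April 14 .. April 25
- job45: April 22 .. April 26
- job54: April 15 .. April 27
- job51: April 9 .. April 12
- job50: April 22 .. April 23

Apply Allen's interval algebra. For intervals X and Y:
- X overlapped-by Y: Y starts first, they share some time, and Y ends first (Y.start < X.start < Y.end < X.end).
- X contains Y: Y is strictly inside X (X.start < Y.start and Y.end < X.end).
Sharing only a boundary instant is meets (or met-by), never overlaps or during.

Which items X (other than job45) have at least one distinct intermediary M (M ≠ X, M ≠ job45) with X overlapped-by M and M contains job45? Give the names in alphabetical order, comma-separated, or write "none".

Target job45 = [April 22, April 26].
Intermediaries M with M contains job45: job54.
Via job54 — items with X overlapped-by job54: job48.
Union: job48.

job48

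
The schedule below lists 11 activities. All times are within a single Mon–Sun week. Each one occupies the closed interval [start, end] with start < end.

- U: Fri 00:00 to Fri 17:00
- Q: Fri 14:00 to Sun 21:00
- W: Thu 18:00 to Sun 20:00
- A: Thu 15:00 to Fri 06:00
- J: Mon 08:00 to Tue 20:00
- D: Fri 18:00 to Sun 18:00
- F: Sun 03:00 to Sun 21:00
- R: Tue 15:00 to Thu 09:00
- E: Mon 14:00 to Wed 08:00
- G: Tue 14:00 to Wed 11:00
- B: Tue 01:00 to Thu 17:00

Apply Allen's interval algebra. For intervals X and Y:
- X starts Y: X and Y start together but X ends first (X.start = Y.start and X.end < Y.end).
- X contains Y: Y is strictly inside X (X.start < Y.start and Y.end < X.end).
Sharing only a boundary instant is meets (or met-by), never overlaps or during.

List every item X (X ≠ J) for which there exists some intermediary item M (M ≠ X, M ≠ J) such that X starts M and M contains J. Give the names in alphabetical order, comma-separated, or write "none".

Target J = [Mon 08:00, Tue 20:00].
Intermediaries M with M contains J: none.
Union: none.

none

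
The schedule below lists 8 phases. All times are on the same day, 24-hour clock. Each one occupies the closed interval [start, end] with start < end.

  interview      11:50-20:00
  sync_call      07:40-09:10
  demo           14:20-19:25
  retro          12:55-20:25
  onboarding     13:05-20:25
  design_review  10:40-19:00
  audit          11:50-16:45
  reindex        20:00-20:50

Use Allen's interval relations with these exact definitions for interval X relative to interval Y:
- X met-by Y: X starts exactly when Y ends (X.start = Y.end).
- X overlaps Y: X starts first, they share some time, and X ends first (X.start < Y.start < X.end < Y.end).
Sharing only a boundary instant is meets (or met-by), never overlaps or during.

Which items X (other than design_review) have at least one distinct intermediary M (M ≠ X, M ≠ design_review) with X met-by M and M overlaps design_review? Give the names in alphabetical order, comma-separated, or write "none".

none

Target design_review = [10:40, 19:00].
Intermediaries M with M overlaps design_review: none.
Union: none.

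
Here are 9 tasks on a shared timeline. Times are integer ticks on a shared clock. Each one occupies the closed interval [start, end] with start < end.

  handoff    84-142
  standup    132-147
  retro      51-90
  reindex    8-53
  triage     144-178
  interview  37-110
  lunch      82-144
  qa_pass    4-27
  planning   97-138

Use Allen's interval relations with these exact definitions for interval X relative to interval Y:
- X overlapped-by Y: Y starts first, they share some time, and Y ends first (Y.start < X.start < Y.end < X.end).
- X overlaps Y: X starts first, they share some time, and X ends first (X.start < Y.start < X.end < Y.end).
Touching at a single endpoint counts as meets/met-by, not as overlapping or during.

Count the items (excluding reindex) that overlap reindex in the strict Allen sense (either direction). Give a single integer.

Target reindex = [8, 53].
handoff [84, 142] → after → no.
interview [37, 110] → overlapped-by → counts.
lunch [82, 144] → after → no.
planning [97, 138] → after → no.
qa_pass [4, 27] → overlaps → counts.
retro [51, 90] → overlapped-by → counts.
standup [132, 147] → after → no.
triage [144, 178] → after → no.
Total: 3.

3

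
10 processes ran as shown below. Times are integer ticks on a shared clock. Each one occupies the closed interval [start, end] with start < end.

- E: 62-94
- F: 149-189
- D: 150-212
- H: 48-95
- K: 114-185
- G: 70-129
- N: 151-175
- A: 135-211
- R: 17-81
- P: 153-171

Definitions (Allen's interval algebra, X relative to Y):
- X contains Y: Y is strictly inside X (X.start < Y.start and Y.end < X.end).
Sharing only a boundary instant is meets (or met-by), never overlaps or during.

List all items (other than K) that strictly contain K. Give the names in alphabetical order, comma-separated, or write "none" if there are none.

none

Target K = [114, 185].
A [135, 211] → overlapped-by → no.
D [150, 212] → overlapped-by → no.
E [62, 94] → before → no.
F [149, 189] → overlapped-by → no.
G [70, 129] → overlaps → no.
H [48, 95] → before → no.
N [151, 175] → during → no.
P [153, 171] → during → no.
R [17, 81] → before → no.
Result: none.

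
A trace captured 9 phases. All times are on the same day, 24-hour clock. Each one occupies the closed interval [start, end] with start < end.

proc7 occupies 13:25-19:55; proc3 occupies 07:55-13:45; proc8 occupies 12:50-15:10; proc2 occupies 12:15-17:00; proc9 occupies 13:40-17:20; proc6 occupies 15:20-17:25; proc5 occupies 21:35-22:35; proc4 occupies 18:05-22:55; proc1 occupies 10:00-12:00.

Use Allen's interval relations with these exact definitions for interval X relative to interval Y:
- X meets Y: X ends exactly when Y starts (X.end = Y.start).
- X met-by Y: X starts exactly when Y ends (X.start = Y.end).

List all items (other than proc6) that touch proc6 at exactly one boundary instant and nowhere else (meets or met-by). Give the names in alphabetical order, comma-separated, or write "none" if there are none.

none

Target proc6 = [15:20, 17:25].
proc1 [10:00, 12:00] → before → no.
proc2 [12:15, 17:00] → overlaps → no.
proc3 [07:55, 13:45] → before → no.
proc4 [18:05, 22:55] → after → no.
proc5 [21:35, 22:35] → after → no.
proc7 [13:25, 19:55] → contains → no.
proc8 [12:50, 15:10] → before → no.
proc9 [13:40, 17:20] → overlaps → no.
Result: none.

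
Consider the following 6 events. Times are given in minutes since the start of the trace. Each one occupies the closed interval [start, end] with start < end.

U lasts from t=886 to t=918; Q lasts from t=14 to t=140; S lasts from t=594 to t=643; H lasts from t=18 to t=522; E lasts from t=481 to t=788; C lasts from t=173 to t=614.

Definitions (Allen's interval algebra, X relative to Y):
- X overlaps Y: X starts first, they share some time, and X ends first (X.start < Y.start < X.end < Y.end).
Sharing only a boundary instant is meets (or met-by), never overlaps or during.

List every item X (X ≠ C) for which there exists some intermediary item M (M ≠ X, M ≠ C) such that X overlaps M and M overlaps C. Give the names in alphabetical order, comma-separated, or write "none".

Target C = [t=173, t=614].
Intermediaries M with M overlaps C: H.
Via H — items with X overlaps H: Q.
Union: Q.

Q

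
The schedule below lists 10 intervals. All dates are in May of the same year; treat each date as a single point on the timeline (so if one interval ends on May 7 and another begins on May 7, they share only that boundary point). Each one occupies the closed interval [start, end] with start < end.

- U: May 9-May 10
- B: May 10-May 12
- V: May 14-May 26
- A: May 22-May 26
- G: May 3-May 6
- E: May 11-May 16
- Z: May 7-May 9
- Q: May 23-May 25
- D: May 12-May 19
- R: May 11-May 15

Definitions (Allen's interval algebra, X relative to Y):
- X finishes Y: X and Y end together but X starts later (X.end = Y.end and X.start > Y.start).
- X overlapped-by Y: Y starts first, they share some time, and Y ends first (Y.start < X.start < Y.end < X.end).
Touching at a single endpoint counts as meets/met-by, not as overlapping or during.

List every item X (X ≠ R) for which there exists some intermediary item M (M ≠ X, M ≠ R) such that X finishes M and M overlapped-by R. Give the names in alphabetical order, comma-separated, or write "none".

A

Target R = [May 11, May 15].
Intermediaries M with M overlapped-by R: D, V.
Via D — items with X finishes D: none.
Via V — items with X finishes V: A.
Union: A.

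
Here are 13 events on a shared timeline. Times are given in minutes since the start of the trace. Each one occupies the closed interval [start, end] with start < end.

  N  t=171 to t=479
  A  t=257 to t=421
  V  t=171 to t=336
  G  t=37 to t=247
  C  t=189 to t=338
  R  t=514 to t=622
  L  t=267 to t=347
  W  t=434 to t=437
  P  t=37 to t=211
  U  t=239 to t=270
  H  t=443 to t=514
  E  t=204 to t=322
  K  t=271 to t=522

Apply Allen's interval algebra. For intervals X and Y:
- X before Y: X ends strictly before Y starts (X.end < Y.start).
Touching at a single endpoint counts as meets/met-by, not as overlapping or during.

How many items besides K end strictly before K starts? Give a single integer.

Target K = [t=271, t=522].
A [t=257, t=421] → overlaps → no.
C [t=189, t=338] → overlaps → no.
E [t=204, t=322] → overlaps → no.
G [t=37, t=247] → before → counts.
H [t=443, t=514] → during → no.
L [t=267, t=347] → overlaps → no.
N [t=171, t=479] → overlaps → no.
P [t=37, t=211] → before → counts.
R [t=514, t=622] → overlapped-by → no.
U [t=239, t=270] → before → counts.
V [t=171, t=336] → overlaps → no.
W [t=434, t=437] → during → no.
Total: 3.

3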